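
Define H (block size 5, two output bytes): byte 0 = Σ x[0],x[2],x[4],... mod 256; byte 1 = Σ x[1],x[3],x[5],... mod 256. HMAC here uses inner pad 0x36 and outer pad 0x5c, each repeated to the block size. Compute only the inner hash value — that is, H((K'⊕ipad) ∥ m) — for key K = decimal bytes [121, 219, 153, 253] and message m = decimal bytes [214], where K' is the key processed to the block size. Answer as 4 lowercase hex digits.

348e

Key decimal bytes [121, 219, 153, 253] = 79 db 99 fd is 4 bytes ≤ B = 5; zero-pad to 5 bytes: K' = 79 db 99 fd 00.
K' ⊕ ipad = 4f ed af cb 36.
Inner input = 4f ed af cb 36 ∥ d6.
Inner hash: even-index sum = 308 mod 256 = 52; odd-index sum = 654 mod 256 = 142 → 34 8e.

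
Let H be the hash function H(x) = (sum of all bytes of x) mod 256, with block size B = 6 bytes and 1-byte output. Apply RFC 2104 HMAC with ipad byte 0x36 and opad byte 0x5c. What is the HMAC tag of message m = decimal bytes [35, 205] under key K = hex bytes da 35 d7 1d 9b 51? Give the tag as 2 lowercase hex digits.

8e

Key hex bytes da 35 d7 1d 9b 51 is exactly B = 6 bytes: K' = da 35 d7 1d 9b 51.
K' ⊕ ipad = ec 03 e1 2b ad 67.  K' ⊕ opad = 86 69 8b 41 c7 0d.
Inner input = (K'⊕ipad) ∥ m = ec 03 e1 2b ad 67 ∥ 23 cd.
Inner hash: sum = 236+3+225+43+173+103+35+205 = 1023; mod 256 = 255 → ff.
Outer input = (K'⊕opad) ∥ inner = 86 69 8b 41 c7 0d ∥ ff.
Outer hash (tag): sum = 134+105+139+65+199+13+255 = 910; mod 256 = 142 → 8e.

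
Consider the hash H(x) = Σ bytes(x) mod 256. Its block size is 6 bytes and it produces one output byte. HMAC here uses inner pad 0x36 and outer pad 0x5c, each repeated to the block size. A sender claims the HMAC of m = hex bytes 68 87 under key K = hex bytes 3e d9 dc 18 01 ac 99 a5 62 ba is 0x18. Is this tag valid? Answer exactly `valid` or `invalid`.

Key hex bytes 3e d9 dc 18 01 ac 99 a5 62 ba is 10 bytes > B = 6, so hash it first: H(key) = 12, then zero-pad to 6 bytes: K' = 12 00 00 00 00 00.
K' ⊕ ipad = 24 36 36 36 36 36; K' ⊕ opad = 4e 5c 5c 5c 5c 5c.
Inner hash: sum = 36+54+54+54+54+54+104+135 = 545; mod 256 = 33 → 21.
Outer hash (recomputed tag): sum = 78+92+92+92+92+92+33 = 571; mod 256 = 59 → 3b.
Recomputed tag = 3b; claimed = 18 → mismatch.

invalid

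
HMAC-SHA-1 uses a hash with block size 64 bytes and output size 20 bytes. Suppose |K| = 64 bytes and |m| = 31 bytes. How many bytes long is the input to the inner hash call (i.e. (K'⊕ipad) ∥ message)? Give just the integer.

Key is 64 ≤ 64 bytes, zero-padded: |K'| = 64.
Inner input = (K'⊕ipad) ∥ m → 64 + 31 = 95 bytes.

95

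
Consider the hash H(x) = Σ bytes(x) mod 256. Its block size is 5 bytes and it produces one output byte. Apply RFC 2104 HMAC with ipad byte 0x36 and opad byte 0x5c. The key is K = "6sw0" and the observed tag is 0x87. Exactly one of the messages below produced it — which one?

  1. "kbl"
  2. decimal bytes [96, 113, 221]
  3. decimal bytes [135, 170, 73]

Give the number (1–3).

1

Key "6sw0" = 36 73 77 30 is 4 bytes ≤ B = 5; zero-pad to 5 bytes: K' = 36 73 77 30 00.
K' ⊕ ipad = 00 45 41 06 36; K' ⊕ opad = 6a 2f 2b 6c 5c.
m1: inner = H(00 45 41 06 36 6b 62 6c) = fb; tag = H(6a 2f 2b 6c 5c fb) = 87 ← matches
m2: inner = H(00 45 41 06 36 60 71 dd) = 70; tag = H(6a 2f 2b 6c 5c 70) = fc
m3: inner = H(00 45 41 06 36 87 aa 49) = 3c; tag = H(6a 2f 2b 6c 5c 3c) = c8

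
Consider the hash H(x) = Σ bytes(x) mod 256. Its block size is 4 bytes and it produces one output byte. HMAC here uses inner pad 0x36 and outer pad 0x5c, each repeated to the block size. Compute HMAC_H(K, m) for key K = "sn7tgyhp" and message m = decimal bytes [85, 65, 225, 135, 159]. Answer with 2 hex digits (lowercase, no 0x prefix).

Key "sn7tgyhp" = 73 6e 37 74 67 79 68 70 is 8 bytes > B = 4, so hash it first: H(key) = 44, then zero-pad to 4 bytes: K' = 44 00 00 00.
K' ⊕ ipad = 72 36 36 36.  K' ⊕ opad = 18 5c 5c 5c.
Inner input = (K'⊕ipad) ∥ m = 72 36 36 36 ∥ 55 41 e1 87 9f.
Inner hash: sum = 114+54+54+54+85+65+225+135+159 = 945; mod 256 = 177 → b1.
Outer input = (K'⊕opad) ∥ inner = 18 5c 5c 5c ∥ b1.
Outer hash (tag): sum = 24+92+92+92+177 = 477; mod 256 = 221 → dd.

dd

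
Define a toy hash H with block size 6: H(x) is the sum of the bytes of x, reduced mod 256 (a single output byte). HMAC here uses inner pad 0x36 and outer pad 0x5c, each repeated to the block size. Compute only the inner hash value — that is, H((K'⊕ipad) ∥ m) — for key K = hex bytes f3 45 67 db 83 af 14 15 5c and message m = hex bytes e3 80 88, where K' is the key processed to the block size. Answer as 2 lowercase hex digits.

Key hex bytes f3 45 67 db 83 af 14 15 5c is 9 bytes > B = 6, so hash it first: H(key) = 31, then zero-pad to 6 bytes: K' = 31 00 00 00 00 00.
K' ⊕ ipad = 07 36 36 36 36 36.
Inner input = 07 36 36 36 36 36 ∥ e3 80 88.
Inner hash: sum = 7+54+54+54+54+54+227+128+136 = 768; mod 256 = 0 → 00.

00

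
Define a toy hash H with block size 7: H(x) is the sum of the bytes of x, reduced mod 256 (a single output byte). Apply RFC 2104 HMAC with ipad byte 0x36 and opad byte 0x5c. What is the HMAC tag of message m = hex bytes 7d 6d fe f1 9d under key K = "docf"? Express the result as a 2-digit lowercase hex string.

Key "docf" = 64 6f 63 66 is 4 bytes ≤ B = 7; zero-pad to 7 bytes: K' = 64 6f 63 66 00 00 00.
K' ⊕ ipad = 52 59 55 50 36 36 36.  K' ⊕ opad = 38 33 3f 3a 5c 5c 5c.
Inner input = (K'⊕ipad) ∥ m = 52 59 55 50 36 36 36 ∥ 7d 6d fe f1 9d.
Inner hash: sum = 82+89+85+80+54+54+54+125+109+254+241+157 = 1384; mod 256 = 104 → 68.
Outer input = (K'⊕opad) ∥ inner = 38 33 3f 3a 5c 5c 5c ∥ 68.
Outer hash (tag): sum = 56+51+63+58+92+92+92+104 = 608; mod 256 = 96 → 60.

60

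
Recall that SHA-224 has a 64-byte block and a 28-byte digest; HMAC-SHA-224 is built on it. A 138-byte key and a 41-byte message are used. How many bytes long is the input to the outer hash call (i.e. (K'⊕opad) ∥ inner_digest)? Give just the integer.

Key is 138 > 64 bytes, so it is hashed to 28 bytes then zero-padded to 64: |K'| = 64.
Outer input = (K'⊕opad) ∥ H(inner) → 64 + 28 = 92 bytes.

92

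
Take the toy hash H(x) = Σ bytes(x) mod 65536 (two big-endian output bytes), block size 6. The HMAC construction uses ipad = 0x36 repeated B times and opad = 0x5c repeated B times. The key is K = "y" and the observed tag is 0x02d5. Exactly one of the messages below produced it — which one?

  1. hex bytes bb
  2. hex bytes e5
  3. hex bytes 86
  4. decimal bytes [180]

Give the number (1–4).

3

Key "y" = 79 is 1 byte ≤ B = 6; zero-pad to 6 bytes: K' = 79 00 00 00 00 00.
K' ⊕ ipad = 4f 36 36 36 36 36; K' ⊕ opad = 25 5c 5c 5c 5c 5c.
m1: inner = H(4f 36 36 36 36 36 bb) = 02 18; tag = H(25 5c 5c 5c 5c 5c 02 18) = 020b
m2: inner = H(4f 36 36 36 36 36 e5) = 02 42; tag = H(25 5c 5c 5c 5c 5c 02 42) = 0235
m3: inner = H(4f 36 36 36 36 36 86) = 01 e3; tag = H(25 5c 5c 5c 5c 5c 01 e3) = 02d5 ← matches
m4: inner = H(4f 36 36 36 36 36 b4) = 02 11; tag = H(25 5c 5c 5c 5c 5c 02 11) = 0204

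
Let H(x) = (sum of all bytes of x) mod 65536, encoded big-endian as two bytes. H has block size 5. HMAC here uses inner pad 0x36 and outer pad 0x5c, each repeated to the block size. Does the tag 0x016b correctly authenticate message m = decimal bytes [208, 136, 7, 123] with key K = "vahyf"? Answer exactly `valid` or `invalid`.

Key "vahyf" = 76 61 68 79 66 is exactly B = 5 bytes: K' = 76 61 68 79 66.
K' ⊕ ipad = 40 57 5e 4f 50; K' ⊕ opad = 2a 3d 34 25 3a.
Inner hash: sum = 64+87+94+79+80+208+136+7+123 = 878 → 03 6e.
Outer hash (recomputed tag): sum = 42+61+52+37+58+3+110 = 363 → 01 6b.
Recomputed tag = 016b; claimed = 016b → match.

valid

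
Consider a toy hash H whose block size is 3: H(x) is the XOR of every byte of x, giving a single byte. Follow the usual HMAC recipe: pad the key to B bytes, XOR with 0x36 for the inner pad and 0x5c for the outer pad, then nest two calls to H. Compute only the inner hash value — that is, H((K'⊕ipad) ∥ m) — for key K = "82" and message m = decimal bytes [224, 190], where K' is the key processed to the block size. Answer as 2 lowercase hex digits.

62

Key "82" = 38 32 is 2 bytes ≤ B = 3; zero-pad to 3 bytes: K' = 38 32 00.
K' ⊕ ipad = 0e 04 36.
Inner input = 0e 04 36 ∥ e0 be.
Inner hash: XOR 0e⊕04⊕36⊕e0⊕be = 62.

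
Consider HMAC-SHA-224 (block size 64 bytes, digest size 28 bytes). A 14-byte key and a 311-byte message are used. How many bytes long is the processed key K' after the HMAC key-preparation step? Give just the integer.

Key is 14 ≤ 64 bytes, zero-padded: |K'| = 64.

64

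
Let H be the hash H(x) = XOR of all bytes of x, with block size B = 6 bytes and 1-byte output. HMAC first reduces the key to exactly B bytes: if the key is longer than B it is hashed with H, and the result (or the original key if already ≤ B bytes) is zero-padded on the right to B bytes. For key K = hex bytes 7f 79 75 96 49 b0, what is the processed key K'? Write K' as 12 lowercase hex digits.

Key hex bytes 7f 79 75 96 49 b0 is exactly B = 6 bytes: K' = 7f 79 75 96 49 b0.

7f79759649b0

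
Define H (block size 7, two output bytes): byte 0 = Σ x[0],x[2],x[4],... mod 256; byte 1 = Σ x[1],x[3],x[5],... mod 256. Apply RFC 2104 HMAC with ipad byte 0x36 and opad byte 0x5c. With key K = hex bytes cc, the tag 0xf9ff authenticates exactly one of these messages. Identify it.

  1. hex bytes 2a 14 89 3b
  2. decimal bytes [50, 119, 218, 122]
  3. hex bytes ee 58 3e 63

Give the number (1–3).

1

Key hex bytes cc is 1 byte ≤ B = 7; zero-pad to 7 bytes: K' = cc 00 00 00 00 00 00.
K' ⊕ ipad = fa 36 36 36 36 36 36; K' ⊕ opad = 90 5c 5c 5c 5c 5c 5c.
m1: inner = H(fa 36 36 36 36 36 36 2a 14 89 3b) = eb 55; tag = H(90 5c 5c 5c 5c 5c 5c eb 55) = f9ff ← matches
m2: inner = H(fa 36 36 36 36 36 36 32 77 da 7a) = 8d ae; tag = H(90 5c 5c 5c 5c 5c 5c 8d ae) = 52a1
m3: inner = H(fa 36 36 36 36 36 36 ee 58 3e 63) = 57 ce; tag = H(90 5c 5c 5c 5c 5c 5c 57 ce) = 726b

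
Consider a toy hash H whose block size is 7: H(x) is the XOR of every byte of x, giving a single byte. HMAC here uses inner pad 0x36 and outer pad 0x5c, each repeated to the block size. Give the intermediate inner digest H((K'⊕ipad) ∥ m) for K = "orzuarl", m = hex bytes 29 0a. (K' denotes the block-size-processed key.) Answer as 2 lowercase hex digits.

Key "orzuarl" = 6f 72 7a 75 61 72 6c is exactly B = 7 bytes: K' = 6f 72 7a 75 61 72 6c.
K' ⊕ ipad = 59 44 4c 43 57 44 5a.
Inner input = 59 44 4c 43 57 44 5a ∥ 29 0a.
Inner hash: XOR 59⊕44⊕4c⊕43⊕57⊕44⊕5a⊕29⊕0a = 78.

78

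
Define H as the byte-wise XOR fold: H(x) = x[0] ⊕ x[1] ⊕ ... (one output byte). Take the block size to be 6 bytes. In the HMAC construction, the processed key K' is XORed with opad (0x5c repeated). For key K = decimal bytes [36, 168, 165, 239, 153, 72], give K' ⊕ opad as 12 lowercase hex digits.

78f4f9b3c514

Key decimal bytes [36, 168, 165, 239, 153, 72] = 24 a8 a5 ef 99 48 is exactly B = 6 bytes: K' = 24 a8 a5 ef 99 48.
XOR each byte with 0x5c: 24⊕5c=78, a8⊕5c=f4, a5⊕5c=f9, ef⊕5c=b3, 99⊕5c=c5, 48⊕5c=14.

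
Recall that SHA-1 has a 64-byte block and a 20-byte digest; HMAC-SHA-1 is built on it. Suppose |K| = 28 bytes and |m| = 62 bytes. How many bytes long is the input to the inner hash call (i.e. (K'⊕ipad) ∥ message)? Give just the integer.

126

Key is 28 ≤ 64 bytes, zero-padded: |K'| = 64.
Inner input = (K'⊕ipad) ∥ m → 64 + 62 = 126 bytes.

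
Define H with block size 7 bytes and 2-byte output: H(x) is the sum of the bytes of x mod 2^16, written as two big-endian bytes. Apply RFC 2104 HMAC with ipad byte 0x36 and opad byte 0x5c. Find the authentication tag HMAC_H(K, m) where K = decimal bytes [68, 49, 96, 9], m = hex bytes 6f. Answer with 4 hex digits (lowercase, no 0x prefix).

Key decimal bytes [68, 49, 96, 9] = 44 31 60 09 is 4 bytes ≤ B = 7; zero-pad to 7 bytes: K' = 44 31 60 09 00 00 00.
K' ⊕ ipad = 72 07 56 3f 36 36 36.  K' ⊕ opad = 18 6d 3c 55 5c 5c 5c.
Inner input = (K'⊕ipad) ∥ m = 72 07 56 3f 36 36 36 ∥ 6f.
Inner hash: sum = 114+7+86+63+54+54+54+111 = 543 → 02 1f.
Outer input = (K'⊕opad) ∥ inner = 18 6d 3c 55 5c 5c 5c ∥ 02 1f.
Outer hash (tag): sum = 24+109+60+85+92+92+92+2+31 = 587 → 02 4b.

024b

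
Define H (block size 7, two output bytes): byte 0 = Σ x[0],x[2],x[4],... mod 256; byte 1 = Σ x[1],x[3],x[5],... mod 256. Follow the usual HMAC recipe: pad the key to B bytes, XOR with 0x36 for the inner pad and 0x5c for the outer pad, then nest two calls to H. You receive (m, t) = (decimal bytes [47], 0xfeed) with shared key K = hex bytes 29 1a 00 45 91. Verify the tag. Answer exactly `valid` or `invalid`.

Key hex bytes 29 1a 00 45 91 is 5 bytes ≤ B = 7; zero-pad to 7 bytes: K' = 29 1a 00 45 91 00 00.
K' ⊕ ipad = 1f 2c 36 73 a7 36 36; K' ⊕ opad = 75 46 5c 19 cd 5c 5c.
Inner hash: even-index sum = 306 mod 256 = 50; odd-index sum = 260 mod 256 = 4 → 32 04.
Outer hash (recomputed tag): even-index sum = 510 mod 256 = 254; odd-index sum = 237 mod 256 = 237 → fe ed.
Recomputed tag = feed; claimed = feed → match.

valid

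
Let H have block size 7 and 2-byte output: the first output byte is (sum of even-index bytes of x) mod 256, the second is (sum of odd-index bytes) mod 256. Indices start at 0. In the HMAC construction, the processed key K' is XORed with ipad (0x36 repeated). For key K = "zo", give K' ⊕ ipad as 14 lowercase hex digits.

Key "zo" = 7a 6f is 2 bytes ≤ B = 7; zero-pad to 7 bytes: K' = 7a 6f 00 00 00 00 00.
XOR each byte with 0x36: 7a⊕36=4c, 6f⊕36=59, 00⊕36=36, 00⊕36=36, 00⊕36=36, 00⊕36=36, 00⊕36=36.

4c593636363636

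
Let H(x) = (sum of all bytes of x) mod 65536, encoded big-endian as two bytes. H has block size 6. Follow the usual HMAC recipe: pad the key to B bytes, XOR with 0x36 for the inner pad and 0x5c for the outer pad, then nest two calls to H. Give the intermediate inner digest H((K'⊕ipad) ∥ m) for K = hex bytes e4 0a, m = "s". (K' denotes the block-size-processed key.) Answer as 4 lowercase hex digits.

Key hex bytes e4 0a is 2 bytes ≤ B = 6; zero-pad to 6 bytes: K' = e4 0a 00 00 00 00.
K' ⊕ ipad = d2 3c 36 36 36 36.
Inner input = d2 3c 36 36 36 36 ∥ 73.
Inner hash: sum = 210+60+54+54+54+54+115 = 601 → 02 59.

0259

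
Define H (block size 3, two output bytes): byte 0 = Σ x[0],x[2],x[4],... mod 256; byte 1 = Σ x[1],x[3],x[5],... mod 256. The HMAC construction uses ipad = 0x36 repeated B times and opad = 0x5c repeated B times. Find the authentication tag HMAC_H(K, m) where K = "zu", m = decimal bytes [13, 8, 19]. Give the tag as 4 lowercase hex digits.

Key "zu" = 7a 75 is 2 bytes ≤ B = 3; zero-pad to 3 bytes: K' = 7a 75 00.
K' ⊕ ipad = 4c 43 36.  K' ⊕ opad = 26 29 5c.
Inner input = (K'⊕ipad) ∥ m = 4c 43 36 ∥ 0d 08 13.
Inner hash: even-index sum = 138 mod 256 = 138; odd-index sum = 99 mod 256 = 99 → 8a 63.
Outer input = (K'⊕opad) ∥ inner = 26 29 5c ∥ 8a 63.
Outer hash (tag): even-index sum = 229 mod 256 = 229; odd-index sum = 179 mod 256 = 179 → e5 b3.

e5b3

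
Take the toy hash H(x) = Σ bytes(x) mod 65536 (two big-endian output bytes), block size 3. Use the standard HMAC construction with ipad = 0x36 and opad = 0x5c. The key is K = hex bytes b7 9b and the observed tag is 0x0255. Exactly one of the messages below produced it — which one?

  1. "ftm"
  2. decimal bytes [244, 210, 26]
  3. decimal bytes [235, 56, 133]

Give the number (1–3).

2

Key hex bytes b7 9b is 2 bytes ≤ B = 3; zero-pad to 3 bytes: K' = b7 9b 00.
K' ⊕ ipad = 81 ad 36; K' ⊕ opad = eb c7 5c.
m1: inner = H(81 ad 36 66 74 6d) = 02 ab; tag = H(eb c7 5c 02 ab) = 02bb
m2: inner = H(81 ad 36 f4 d2 1a) = 03 44; tag = H(eb c7 5c 03 44) = 0255 ← matches
m3: inner = H(81 ad 36 eb 38 85) = 03 0c; tag = H(eb c7 5c 03 0c) = 021d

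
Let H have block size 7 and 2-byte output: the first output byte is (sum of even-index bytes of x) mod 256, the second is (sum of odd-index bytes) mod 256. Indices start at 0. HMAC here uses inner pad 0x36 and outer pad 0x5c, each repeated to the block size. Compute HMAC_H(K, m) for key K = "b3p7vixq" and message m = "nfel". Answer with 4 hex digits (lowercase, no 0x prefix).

613a

Key "b3p7vixq" = 62 33 70 37 76 69 78 71 is 8 bytes > B = 7, so hash it first: H(key) = c0 44, then zero-pad to 7 bytes: K' = c0 44 00 00 00 00 00.
K' ⊕ ipad = f6 72 36 36 36 36 36.  K' ⊕ opad = 9c 18 5c 5c 5c 5c 5c.
Inner input = (K'⊕ipad) ∥ m = f6 72 36 36 36 36 36 ∥ 6e 66 65 6c.
Inner hash: even-index sum = 618 mod 256 = 106; odd-index sum = 433 mod 256 = 177 → 6a b1.
Outer input = (K'⊕opad) ∥ inner = 9c 18 5c 5c 5c 5c 5c ∥ 6a b1.
Outer hash (tag): even-index sum = 609 mod 256 = 97; odd-index sum = 314 mod 256 = 58 → 61 3a.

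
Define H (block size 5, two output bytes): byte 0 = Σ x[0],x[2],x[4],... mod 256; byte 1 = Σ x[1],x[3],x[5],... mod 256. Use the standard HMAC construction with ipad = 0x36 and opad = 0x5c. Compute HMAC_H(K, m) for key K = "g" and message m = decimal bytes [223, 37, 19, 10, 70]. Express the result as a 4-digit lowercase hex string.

Key "g" = 67 is 1 byte ≤ B = 5; zero-pad to 5 bytes: K' = 67 00 00 00 00.
K' ⊕ ipad = 51 36 36 36 36.  K' ⊕ opad = 3b 5c 5c 5c 5c.
Inner input = (K'⊕ipad) ∥ m = 51 36 36 36 36 ∥ df 25 13 0a 46.
Inner hash: even-index sum = 236 mod 256 = 236; odd-index sum = 420 mod 256 = 164 → ec a4.
Outer input = (K'⊕opad) ∥ inner = 3b 5c 5c 5c 5c ∥ ec a4.
Outer hash (tag): even-index sum = 407 mod 256 = 151; odd-index sum = 420 mod 256 = 164 → 97 a4.

97a4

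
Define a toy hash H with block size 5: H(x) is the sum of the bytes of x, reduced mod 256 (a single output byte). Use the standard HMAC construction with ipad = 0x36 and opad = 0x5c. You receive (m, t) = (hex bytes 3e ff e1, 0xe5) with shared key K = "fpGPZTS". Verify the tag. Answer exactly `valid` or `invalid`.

Key "fpGPZTS" = 66 70 47 50 5a 54 53 is 7 bytes > B = 5, so hash it first: H(key) = 6e, then zero-pad to 5 bytes: K' = 6e 00 00 00 00.
K' ⊕ ipad = 58 36 36 36 36; K' ⊕ opad = 32 5c 5c 5c 5c.
Inner hash: sum = 88+54+54+54+54+62+255+225 = 846; mod 256 = 78 → 4e.
Outer hash (recomputed tag): sum = 50+92+92+92+92+78 = 496; mod 256 = 240 → f0.
Recomputed tag = f0; claimed = e5 → mismatch.

invalid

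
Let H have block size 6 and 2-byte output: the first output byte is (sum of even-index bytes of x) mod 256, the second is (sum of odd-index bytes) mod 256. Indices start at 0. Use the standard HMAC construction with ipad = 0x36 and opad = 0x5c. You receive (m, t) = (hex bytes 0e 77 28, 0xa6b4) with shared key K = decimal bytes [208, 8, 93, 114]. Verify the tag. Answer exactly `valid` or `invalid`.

Key decimal bytes [208, 8, 93, 114] = d0 08 5d 72 is 4 bytes ≤ B = 6; zero-pad to 6 bytes: K' = d0 08 5d 72 00 00.
K' ⊕ ipad = e6 3e 6b 44 36 36; K' ⊕ opad = 8c 54 01 2e 5c 5c.
Inner hash: even-index sum = 445 mod 256 = 189; odd-index sum = 303 mod 256 = 47 → bd 2f.
Outer hash (recomputed tag): even-index sum = 422 mod 256 = 166; odd-index sum = 269 mod 256 = 13 → a6 0d.
Recomputed tag = a60d; claimed = a6b4 → mismatch.

invalid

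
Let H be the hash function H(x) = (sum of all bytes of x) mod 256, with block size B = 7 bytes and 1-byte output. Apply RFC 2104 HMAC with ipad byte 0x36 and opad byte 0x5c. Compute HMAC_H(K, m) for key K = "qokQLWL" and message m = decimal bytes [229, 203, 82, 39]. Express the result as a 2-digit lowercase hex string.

b1

Key "qokQLWL" = 71 6f 6b 51 4c 57 4c is exactly B = 7 bytes: K' = 71 6f 6b 51 4c 57 4c.
K' ⊕ ipad = 47 59 5d 67 7a 61 7a.  K' ⊕ opad = 2d 33 37 0d 10 0b 10.
Inner input = (K'⊕ipad) ∥ m = 47 59 5d 67 7a 61 7a ∥ e5 cb 52 27.
Inner hash: sum = 71+89+93+103+122+97+122+229+203+82+39 = 1250; mod 256 = 226 → e2.
Outer input = (K'⊕opad) ∥ inner = 2d 33 37 0d 10 0b 10 ∥ e2.
Outer hash (tag): sum = 45+51+55+13+16+11+16+226 = 433; mod 256 = 177 → b1.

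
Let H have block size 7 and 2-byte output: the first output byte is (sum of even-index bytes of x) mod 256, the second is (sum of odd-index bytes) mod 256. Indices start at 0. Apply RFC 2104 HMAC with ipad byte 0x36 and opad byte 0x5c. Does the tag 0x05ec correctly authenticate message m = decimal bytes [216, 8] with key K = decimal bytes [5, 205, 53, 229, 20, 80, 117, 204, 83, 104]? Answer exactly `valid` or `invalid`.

invalid

Key decimal bytes [5, 205, 53, 229, 20, 80, 117, 204, 83, 104] = 05 cd 35 e5 14 50 75 cc 53 68 is 10 bytes > B = 7, so hash it first: H(key) = 16 36, then zero-pad to 7 bytes: K' = 16 36 00 00 00 00 00.
K' ⊕ ipad = 20 00 36 36 36 36 36; K' ⊕ opad = 4a 6a 5c 5c 5c 5c 5c.
Inner hash: even-index sum = 202 mod 256 = 202; odd-index sum = 324 mod 256 = 68 → ca 44.
Outer hash (recomputed tag): even-index sum = 418 mod 256 = 162; odd-index sum = 492 mod 256 = 236 → a2 ec.
Recomputed tag = a2ec; claimed = 05ec → mismatch.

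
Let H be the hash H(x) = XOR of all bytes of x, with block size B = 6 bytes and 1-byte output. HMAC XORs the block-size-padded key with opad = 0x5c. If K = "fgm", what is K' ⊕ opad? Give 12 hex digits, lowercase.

3a3b315c5c5c

Key "fgm" = 66 67 6d is 3 bytes ≤ B = 6; zero-pad to 6 bytes: K' = 66 67 6d 00 00 00.
XOR each byte with 0x5c: 66⊕5c=3a, 67⊕5c=3b, 6d⊕5c=31, 00⊕5c=5c, 00⊕5c=5c, 00⊕5c=5c.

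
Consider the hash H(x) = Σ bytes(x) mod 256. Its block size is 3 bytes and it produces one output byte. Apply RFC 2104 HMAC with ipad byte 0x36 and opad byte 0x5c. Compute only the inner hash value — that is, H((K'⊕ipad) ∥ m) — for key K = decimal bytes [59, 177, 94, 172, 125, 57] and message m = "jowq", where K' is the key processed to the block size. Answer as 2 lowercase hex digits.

c7

Key decimal bytes [59, 177, 94, 172, 125, 57] = 3b b1 5e ac 7d 39 is 6 bytes > B = 3, so hash it first: H(key) = ac, then zero-pad to 3 bytes: K' = ac 00 00.
K' ⊕ ipad = 9a 36 36.
Inner input = 9a 36 36 ∥ 6a 6f 77 71.
Inner hash: sum = 154+54+54+106+111+119+113 = 711; mod 256 = 199 → c7.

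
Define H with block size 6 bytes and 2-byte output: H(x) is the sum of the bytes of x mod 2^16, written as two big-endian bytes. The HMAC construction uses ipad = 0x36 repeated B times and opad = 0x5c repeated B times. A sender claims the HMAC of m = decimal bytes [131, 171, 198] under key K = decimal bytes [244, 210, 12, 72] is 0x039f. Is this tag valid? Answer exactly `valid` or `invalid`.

Key decimal bytes [244, 210, 12, 72] = f4 d2 0c 48 is 4 bytes ≤ B = 6; zero-pad to 6 bytes: K' = f4 d2 0c 48 00 00.
K' ⊕ ipad = c2 e4 3a 7e 36 36; K' ⊕ opad = a8 8e 50 14 5c 5c.
Inner hash: sum = 194+228+58+126+54+54+131+171+198 = 1214 → 04 be.
Outer hash (recomputed tag): sum = 168+142+80+20+92+92+4+190 = 788 → 03 14.
Recomputed tag = 0314; claimed = 039f → mismatch.

invalid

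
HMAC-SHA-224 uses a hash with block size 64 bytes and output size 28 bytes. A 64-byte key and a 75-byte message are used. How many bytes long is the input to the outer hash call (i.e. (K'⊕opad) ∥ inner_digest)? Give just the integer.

Key is 64 ≤ 64 bytes, zero-padded: |K'| = 64.
Outer input = (K'⊕opad) ∥ H(inner) → 64 + 28 = 92 bytes.

92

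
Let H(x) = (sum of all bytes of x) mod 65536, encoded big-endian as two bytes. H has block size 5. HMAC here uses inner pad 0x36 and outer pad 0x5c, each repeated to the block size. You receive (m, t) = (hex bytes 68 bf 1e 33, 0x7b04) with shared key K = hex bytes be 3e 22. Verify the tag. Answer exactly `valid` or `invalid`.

invalid

Key hex bytes be 3e 22 is 3 bytes ≤ B = 5; zero-pad to 5 bytes: K' = be 3e 22 00 00.
K' ⊕ ipad = 88 08 14 36 36; K' ⊕ opad = e2 62 7e 5c 5c.
Inner hash: sum = 136+8+20+54+54+104+191+30+51 = 648 → 02 88.
Outer hash (recomputed tag): sum = 226+98+126+92+92+2+136 = 772 → 03 04.
Recomputed tag = 0304; claimed = 7b04 → mismatch.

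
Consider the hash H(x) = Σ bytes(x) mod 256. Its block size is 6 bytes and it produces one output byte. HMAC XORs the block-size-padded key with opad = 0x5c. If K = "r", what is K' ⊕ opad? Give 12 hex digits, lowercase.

Key "r" = 72 is 1 byte ≤ B = 6; zero-pad to 6 bytes: K' = 72 00 00 00 00 00.
XOR each byte with 0x5c: 72⊕5c=2e, 00⊕5c=5c, 00⊕5c=5c, 00⊕5c=5c, 00⊕5c=5c, 00⊕5c=5c.

2e5c5c5c5c5c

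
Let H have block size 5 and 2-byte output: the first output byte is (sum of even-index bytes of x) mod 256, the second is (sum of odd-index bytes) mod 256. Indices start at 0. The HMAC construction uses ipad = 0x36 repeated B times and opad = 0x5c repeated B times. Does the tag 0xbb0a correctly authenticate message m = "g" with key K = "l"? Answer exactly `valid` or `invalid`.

Key "l" = 6c is 1 byte ≤ B = 5; zero-pad to 5 bytes: K' = 6c 00 00 00 00.
K' ⊕ ipad = 5a 36 36 36 36; K' ⊕ opad = 30 5c 5c 5c 5c.
Inner hash: even-index sum = 198 mod 256 = 198; odd-index sum = 211 mod 256 = 211 → c6 d3.
Outer hash (recomputed tag): even-index sum = 443 mod 256 = 187; odd-index sum = 382 mod 256 = 126 → bb 7e.
Recomputed tag = bb7e; claimed = bb0a → mismatch.

invalid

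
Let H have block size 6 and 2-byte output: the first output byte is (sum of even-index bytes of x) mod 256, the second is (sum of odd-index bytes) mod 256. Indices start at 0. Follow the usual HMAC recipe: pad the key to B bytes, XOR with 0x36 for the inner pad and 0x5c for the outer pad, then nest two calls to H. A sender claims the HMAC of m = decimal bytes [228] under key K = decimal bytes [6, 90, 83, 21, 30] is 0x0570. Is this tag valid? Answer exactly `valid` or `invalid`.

Key decimal bytes [6, 90, 83, 21, 30] = 06 5a 53 15 1e is 5 bytes ≤ B = 6; zero-pad to 6 bytes: K' = 06 5a 53 15 1e 00.
K' ⊕ ipad = 30 6c 65 23 28 36; K' ⊕ opad = 5a 06 0f 49 42 5c.
Inner hash: even-index sum = 417 mod 256 = 161; odd-index sum = 197 mod 256 = 197 → a1 c5.
Outer hash (recomputed tag): even-index sum = 332 mod 256 = 76; odd-index sum = 368 mod 256 = 112 → 4c 70.
Recomputed tag = 4c70; claimed = 0570 → mismatch.

invalid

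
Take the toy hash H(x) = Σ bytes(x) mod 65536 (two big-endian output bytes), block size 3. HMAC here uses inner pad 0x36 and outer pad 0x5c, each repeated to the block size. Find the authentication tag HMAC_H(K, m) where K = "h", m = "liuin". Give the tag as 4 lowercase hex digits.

Key "h" = 68 is 1 byte ≤ B = 3; zero-pad to 3 bytes: K' = 68 00 00.
K' ⊕ ipad = 5e 36 36.  K' ⊕ opad = 34 5c 5c.
Inner input = (K'⊕ipad) ∥ m = 5e 36 36 ∥ 6c 69 75 69 6e.
Inner hash: sum = 94+54+54+108+105+117+105+110 = 747 → 02 eb.
Outer input = (K'⊕opad) ∥ inner = 34 5c 5c ∥ 02 eb.
Outer hash (tag): sum = 52+92+92+2+235 = 473 → 01 d9.

01d9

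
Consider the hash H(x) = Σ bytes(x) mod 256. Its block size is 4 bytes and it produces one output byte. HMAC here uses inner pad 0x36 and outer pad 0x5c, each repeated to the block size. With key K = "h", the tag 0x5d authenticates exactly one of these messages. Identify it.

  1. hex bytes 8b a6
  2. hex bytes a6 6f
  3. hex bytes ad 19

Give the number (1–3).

2

Key "h" = 68 is 1 byte ≤ B = 4; zero-pad to 4 bytes: K' = 68 00 00 00.
K' ⊕ ipad = 5e 36 36 36; K' ⊕ opad = 34 5c 5c 5c.
m1: inner = H(5e 36 36 36 8b a6) = 31; tag = H(34 5c 5c 5c 31) = 79
m2: inner = H(5e 36 36 36 a6 6f) = 15; tag = H(34 5c 5c 5c 15) = 5d ← matches
m3: inner = H(5e 36 36 36 ad 19) = c6; tag = H(34 5c 5c 5c c6) = 0e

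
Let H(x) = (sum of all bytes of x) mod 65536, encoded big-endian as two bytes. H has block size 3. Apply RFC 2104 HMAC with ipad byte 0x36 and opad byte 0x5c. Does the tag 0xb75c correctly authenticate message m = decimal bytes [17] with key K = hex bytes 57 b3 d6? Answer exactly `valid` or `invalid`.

Key hex bytes 57 b3 d6 is exactly B = 3 bytes: K' = 57 b3 d6.
K' ⊕ ipad = 61 85 e0; K' ⊕ opad = 0b ef 8a.
Inner hash: sum = 97+133+224+17 = 471 → 01 d7.
Outer hash (recomputed tag): sum = 11+239+138+1+215 = 604 → 02 5c.
Recomputed tag = 025c; claimed = b75c → mismatch.

invalid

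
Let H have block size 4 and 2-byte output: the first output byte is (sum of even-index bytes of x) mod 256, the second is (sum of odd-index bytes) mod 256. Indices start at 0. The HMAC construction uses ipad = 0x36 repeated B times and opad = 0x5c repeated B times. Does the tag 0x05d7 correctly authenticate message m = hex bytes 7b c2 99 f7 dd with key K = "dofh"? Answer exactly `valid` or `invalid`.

Key "dofh" = 64 6f 66 68 is exactly B = 4 bytes: K' = 64 6f 66 68.
K' ⊕ ipad = 52 59 50 5e; K' ⊕ opad = 38 33 3a 34.
Inner hash: even-index sum = 659 mod 256 = 147; odd-index sum = 624 mod 256 = 112 → 93 70.
Outer hash (recomputed tag): even-index sum = 261 mod 256 = 5; odd-index sum = 215 mod 256 = 215 → 05 d7.
Recomputed tag = 05d7; claimed = 05d7 → match.

valid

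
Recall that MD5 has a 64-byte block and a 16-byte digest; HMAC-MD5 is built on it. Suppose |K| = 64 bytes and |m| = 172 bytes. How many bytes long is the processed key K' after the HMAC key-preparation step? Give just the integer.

64

Key is 64 ≤ 64 bytes, zero-padded: |K'| = 64.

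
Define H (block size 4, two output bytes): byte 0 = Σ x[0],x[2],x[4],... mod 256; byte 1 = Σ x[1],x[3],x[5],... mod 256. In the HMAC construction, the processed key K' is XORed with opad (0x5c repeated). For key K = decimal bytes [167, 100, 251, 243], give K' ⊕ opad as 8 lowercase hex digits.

Key decimal bytes [167, 100, 251, 243] = a7 64 fb f3 is exactly B = 4 bytes: K' = a7 64 fb f3.
XOR each byte with 0x5c: a7⊕5c=fb, 64⊕5c=38, fb⊕5c=a7, f3⊕5c=af.

fb38a7af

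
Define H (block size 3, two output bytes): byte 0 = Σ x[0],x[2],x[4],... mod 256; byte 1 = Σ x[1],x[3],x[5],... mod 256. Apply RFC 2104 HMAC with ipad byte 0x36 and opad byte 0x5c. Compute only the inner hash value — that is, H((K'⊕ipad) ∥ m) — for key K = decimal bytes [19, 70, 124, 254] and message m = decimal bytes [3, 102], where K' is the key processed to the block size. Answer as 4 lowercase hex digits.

Key decimal bytes [19, 70, 124, 254] = 13 46 7c fe is 4 bytes > B = 3, so hash it first: H(key) = 8f 44, then zero-pad to 3 bytes: K' = 8f 44 00.
K' ⊕ ipad = b9 72 36.
Inner input = b9 72 36 ∥ 03 66.
Inner hash: even-index sum = 341 mod 256 = 85; odd-index sum = 117 mod 256 = 117 → 55 75.

5575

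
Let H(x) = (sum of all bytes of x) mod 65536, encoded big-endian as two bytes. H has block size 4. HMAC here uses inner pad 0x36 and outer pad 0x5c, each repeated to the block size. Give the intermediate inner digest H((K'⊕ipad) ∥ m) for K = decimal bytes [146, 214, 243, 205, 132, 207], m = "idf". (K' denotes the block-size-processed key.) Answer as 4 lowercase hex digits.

021e

Key decimal bytes [146, 214, 243, 205, 132, 207] = 92 d6 f3 cd 84 cf is 6 bytes > B = 4, so hash it first: H(key) = 04 7b, then zero-pad to 4 bytes: K' = 04 7b 00 00.
K' ⊕ ipad = 32 4d 36 36.
Inner input = 32 4d 36 36 ∥ 69 64 66.
Inner hash: sum = 50+77+54+54+105+100+102 = 542 → 02 1e.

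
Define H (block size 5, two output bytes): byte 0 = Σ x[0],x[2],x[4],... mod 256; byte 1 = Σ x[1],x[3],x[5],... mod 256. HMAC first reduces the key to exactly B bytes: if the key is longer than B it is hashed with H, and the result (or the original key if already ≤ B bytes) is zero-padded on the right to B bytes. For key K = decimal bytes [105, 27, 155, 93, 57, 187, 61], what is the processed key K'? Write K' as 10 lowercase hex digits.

|K| = 7 > B = 5, so first hash the key.
H(K): even-index sum = 378 mod 256 = 122; odd-index sum = 307 mod 256 = 51 → 7a 33.
Zero-pad H(K) = 7a 33 to 5 bytes: K' = 7a 33 00 00 00.

7a33000000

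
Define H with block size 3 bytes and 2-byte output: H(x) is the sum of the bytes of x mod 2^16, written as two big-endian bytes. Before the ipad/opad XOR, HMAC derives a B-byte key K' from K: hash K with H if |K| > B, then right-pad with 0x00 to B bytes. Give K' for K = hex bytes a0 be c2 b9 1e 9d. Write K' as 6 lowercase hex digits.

039400

|K| = 6 > B = 3, so first hash the key.
H(K): sum = 160+190+194+185+30+157 = 916 → 03 94.
Zero-pad H(K) = 03 94 to 3 bytes: K' = 03 94 00.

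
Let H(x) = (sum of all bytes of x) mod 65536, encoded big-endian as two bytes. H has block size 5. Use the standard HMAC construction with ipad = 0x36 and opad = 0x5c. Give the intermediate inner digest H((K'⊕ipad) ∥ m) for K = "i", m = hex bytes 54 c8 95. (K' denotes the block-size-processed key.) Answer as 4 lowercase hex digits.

02e8

Key "i" = 69 is 1 byte ≤ B = 5; zero-pad to 5 bytes: K' = 69 00 00 00 00.
K' ⊕ ipad = 5f 36 36 36 36.
Inner input = 5f 36 36 36 36 ∥ 54 c8 95.
Inner hash: sum = 95+54+54+54+54+84+200+149 = 744 → 02 e8.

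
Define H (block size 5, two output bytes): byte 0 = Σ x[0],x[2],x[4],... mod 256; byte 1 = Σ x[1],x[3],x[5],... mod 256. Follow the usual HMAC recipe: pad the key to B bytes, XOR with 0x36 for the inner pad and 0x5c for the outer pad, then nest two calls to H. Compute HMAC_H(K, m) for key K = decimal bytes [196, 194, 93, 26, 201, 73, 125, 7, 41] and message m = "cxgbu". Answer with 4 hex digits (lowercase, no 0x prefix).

13b8

Key decimal bytes [196, 194, 93, 26, 201, 73, 125, 7, 41] = c4 c2 5d 1a c9 49 7d 07 29 is 9 bytes > B = 5, so hash it first: H(key) = 90 2c, then zero-pad to 5 bytes: K' = 90 2c 00 00 00.
K' ⊕ ipad = a6 1a 36 36 36.  K' ⊕ opad = cc 70 5c 5c 5c.
Inner input = (K'⊕ipad) ∥ m = a6 1a 36 36 36 ∥ 63 78 67 62 75.
Inner hash: even-index sum = 492 mod 256 = 236; odd-index sum = 399 mod 256 = 143 → ec 8f.
Outer input = (K'⊕opad) ∥ inner = cc 70 5c 5c 5c ∥ ec 8f.
Outer hash (tag): even-index sum = 531 mod 256 = 19; odd-index sum = 440 mod 256 = 184 → 13 b8.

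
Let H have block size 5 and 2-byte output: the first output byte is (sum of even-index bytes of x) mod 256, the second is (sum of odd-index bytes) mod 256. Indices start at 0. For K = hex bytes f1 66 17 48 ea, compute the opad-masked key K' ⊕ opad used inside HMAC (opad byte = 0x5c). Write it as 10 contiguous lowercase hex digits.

ad3a4b14b6

Key hex bytes f1 66 17 48 ea is exactly B = 5 bytes: K' = f1 66 17 48 ea.
XOR each byte with 0x5c: f1⊕5c=ad, 66⊕5c=3a, 17⊕5c=4b, 48⊕5c=14, ea⊕5c=b6.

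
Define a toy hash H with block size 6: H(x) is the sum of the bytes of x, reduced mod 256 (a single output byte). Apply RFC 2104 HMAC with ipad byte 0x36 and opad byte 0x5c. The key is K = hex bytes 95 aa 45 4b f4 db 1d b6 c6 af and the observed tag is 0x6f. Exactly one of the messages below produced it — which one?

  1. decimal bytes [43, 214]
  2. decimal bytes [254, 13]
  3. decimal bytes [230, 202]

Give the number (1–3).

Key hex bytes 95 aa 45 4b f4 db 1d b6 c6 af is 10 bytes > B = 6, so hash it first: H(key) = e6, then zero-pad to 6 bytes: K' = e6 00 00 00 00 00.
K' ⊕ ipad = d0 36 36 36 36 36; K' ⊕ opad = ba 5c 5c 5c 5c 5c.
m1: inner = H(d0 36 36 36 36 36 2b d6) = df; tag = H(ba 5c 5c 5c 5c 5c df) = 65
m2: inner = H(d0 36 36 36 36 36 fe 0d) = e9; tag = H(ba 5c 5c 5c 5c 5c e9) = 6f ← matches
m3: inner = H(d0 36 36 36 36 36 e6 ca) = 8e; tag = H(ba 5c 5c 5c 5c 5c 8e) = 14

2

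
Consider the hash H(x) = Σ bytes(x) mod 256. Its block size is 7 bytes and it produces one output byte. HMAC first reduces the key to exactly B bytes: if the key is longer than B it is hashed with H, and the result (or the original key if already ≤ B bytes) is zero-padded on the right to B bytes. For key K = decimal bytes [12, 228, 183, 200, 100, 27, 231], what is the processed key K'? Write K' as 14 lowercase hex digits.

Key decimal bytes [12, 228, 183, 200, 100, 27, 231] = 0c e4 b7 c8 64 1b e7 is exactly B = 7 bytes: K' = 0c e4 b7 c8 64 1b e7.

0ce4b7c8641be7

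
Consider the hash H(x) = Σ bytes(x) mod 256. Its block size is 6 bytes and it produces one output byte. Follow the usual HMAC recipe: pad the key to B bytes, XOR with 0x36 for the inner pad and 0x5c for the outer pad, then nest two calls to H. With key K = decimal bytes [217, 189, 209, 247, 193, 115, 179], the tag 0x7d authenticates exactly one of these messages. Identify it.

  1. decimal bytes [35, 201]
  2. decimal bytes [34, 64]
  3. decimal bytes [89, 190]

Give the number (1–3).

Key decimal bytes [217, 189, 209, 247, 193, 115, 179] = d9 bd d1 f7 c1 73 b3 is 7 bytes > B = 6, so hash it first: H(key) = 45, then zero-pad to 6 bytes: K' = 45 00 00 00 00 00.
K' ⊕ ipad = 73 36 36 36 36 36; K' ⊕ opad = 19 5c 5c 5c 5c 5c.
m1: inner = H(73 36 36 36 36 36 23 c9) = 6d; tag = H(19 5c 5c 5c 5c 5c 6d) = 52
m2: inner = H(73 36 36 36 36 36 22 40) = e3; tag = H(19 5c 5c 5c 5c 5c e3) = c8
m3: inner = H(73 36 36 36 36 36 59 be) = 98; tag = H(19 5c 5c 5c 5c 5c 98) = 7d ← matches

3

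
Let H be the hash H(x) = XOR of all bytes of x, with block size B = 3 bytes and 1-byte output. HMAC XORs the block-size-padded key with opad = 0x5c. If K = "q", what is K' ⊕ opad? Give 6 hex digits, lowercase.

2d5c5c

Key "q" = 71 is 1 byte ≤ B = 3; zero-pad to 3 bytes: K' = 71 00 00.
XOR each byte with 0x5c: 71⊕5c=2d, 00⊕5c=5c, 00⊕5c=5c.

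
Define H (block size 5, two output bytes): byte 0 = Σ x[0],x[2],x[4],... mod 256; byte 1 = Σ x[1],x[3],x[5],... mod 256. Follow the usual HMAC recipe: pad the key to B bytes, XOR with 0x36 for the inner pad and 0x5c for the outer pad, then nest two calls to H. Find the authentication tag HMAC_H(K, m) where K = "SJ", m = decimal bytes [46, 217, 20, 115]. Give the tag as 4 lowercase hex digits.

bb8f

Key "SJ" = 53 4a is 2 bytes ≤ B = 5; zero-pad to 5 bytes: K' = 53 4a 00 00 00.
K' ⊕ ipad = 65 7c 36 36 36.  K' ⊕ opad = 0f 16 5c 5c 5c.
Inner input = (K'⊕ipad) ∥ m = 65 7c 36 36 36 ∥ 2e d9 14 73.
Inner hash: even-index sum = 541 mod 256 = 29; odd-index sum = 244 mod 256 = 244 → 1d f4.
Outer input = (K'⊕opad) ∥ inner = 0f 16 5c 5c 5c ∥ 1d f4.
Outer hash (tag): even-index sum = 443 mod 256 = 187; odd-index sum = 143 mod 256 = 143 → bb 8f.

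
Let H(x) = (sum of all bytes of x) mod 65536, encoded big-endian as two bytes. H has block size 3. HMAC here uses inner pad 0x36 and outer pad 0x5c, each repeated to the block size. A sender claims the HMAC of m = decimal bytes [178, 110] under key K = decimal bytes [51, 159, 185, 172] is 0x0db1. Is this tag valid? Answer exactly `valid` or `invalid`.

Key decimal bytes [51, 159, 185, 172] = 33 9f b9 ac is 4 bytes > B = 3, so hash it first: H(key) = 02 37, then zero-pad to 3 bytes: K' = 02 37 00.
K' ⊕ ipad = 34 01 36; K' ⊕ opad = 5e 6b 5c.
Inner hash: sum = 52+1+54+178+110 = 395 → 01 8b.
Outer hash (recomputed tag): sum = 94+107+92+1+139 = 433 → 01 b1.
Recomputed tag = 01b1; claimed = 0db1 → mismatch.

invalid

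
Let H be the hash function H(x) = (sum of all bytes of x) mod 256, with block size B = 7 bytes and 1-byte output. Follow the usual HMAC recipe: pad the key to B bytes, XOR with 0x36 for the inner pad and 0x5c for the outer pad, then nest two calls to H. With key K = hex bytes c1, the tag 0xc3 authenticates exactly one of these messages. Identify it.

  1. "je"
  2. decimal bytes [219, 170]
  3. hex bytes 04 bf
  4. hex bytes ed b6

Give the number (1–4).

3

Key hex bytes c1 is 1 byte ≤ B = 7; zero-pad to 7 bytes: K' = c1 00 00 00 00 00 00.
K' ⊕ ipad = f7 36 36 36 36 36 36; K' ⊕ opad = 9d 5c 5c 5c 5c 5c 5c.
m1: inner = H(f7 36 36 36 36 36 36 6a 65) = 0a; tag = H(9d 5c 5c 5c 5c 5c 5c 0a) = cf
m2: inner = H(f7 36 36 36 36 36 36 db aa) = c0; tag = H(9d 5c 5c 5c 5c 5c 5c c0) = 85
m3: inner = H(f7 36 36 36 36 36 36 04 bf) = fe; tag = H(9d 5c 5c 5c 5c 5c 5c fe) = c3 ← matches
m4: inner = H(f7 36 36 36 36 36 36 ed b6) = de; tag = H(9d 5c 5c 5c 5c 5c 5c de) = a3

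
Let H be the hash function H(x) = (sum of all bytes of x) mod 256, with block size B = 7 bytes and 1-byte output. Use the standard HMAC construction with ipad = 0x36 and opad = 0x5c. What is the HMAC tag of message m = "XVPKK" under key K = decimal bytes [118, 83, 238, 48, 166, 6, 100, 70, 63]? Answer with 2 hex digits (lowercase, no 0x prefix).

Key decimal bytes [118, 83, 238, 48, 166, 6, 100, 70, 63] = 76 53 ee 30 a6 06 64 46 3f is 9 bytes > B = 7, so hash it first: H(key) = 7c, then zero-pad to 7 bytes: K' = 7c 00 00 00 00 00 00.
K' ⊕ ipad = 4a 36 36 36 36 36 36.  K' ⊕ opad = 20 5c 5c 5c 5c 5c 5c.
Inner input = (K'⊕ipad) ∥ m = 4a 36 36 36 36 36 36 ∥ 58 56 50 4b 4b.
Inner hash: sum = 74+54+54+54+54+54+54+88+86+80+75+75 = 802; mod 256 = 34 → 22.
Outer input = (K'⊕opad) ∥ inner = 20 5c 5c 5c 5c 5c 5c ∥ 22.
Outer hash (tag): sum = 32+92+92+92+92+92+92+34 = 618; mod 256 = 106 → 6a.

6a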